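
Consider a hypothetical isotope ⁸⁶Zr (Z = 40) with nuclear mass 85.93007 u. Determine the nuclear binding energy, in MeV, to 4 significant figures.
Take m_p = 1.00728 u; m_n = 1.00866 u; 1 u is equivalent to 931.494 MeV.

707.5 MeV

Σm = 40·m_p + 46·m_n = 40.29120 + 46.39836 = 86.68956 u
The mass defect is 86.68956 − 85.93007 = 0.75949 u.
E_B = 0.75949 × 931.494 = 707.460 MeV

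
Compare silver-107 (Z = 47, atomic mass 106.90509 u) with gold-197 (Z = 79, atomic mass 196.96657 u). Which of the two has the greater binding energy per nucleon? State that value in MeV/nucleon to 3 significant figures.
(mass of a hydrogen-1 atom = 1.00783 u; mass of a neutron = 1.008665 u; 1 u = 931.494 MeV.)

silver-107; 8.56 MeV/nucleon

silver-107: Σm = 47(1.00783) + 60(1.008665) = 107.887910 u; Δm = 0.982820 u; E_B = 915.49 MeV; E_B/A = 8.556 MeV
gold-197: Σm = 79(1.00783) + 118(1.008665) = 198.641040 u; Δm = 1.674470 u; E_B = 1559.8 MeV; E_B/A = 7.918 MeV
silver-107 has the higher binding energy per nucleon, so it is the more tightly bound nucleus.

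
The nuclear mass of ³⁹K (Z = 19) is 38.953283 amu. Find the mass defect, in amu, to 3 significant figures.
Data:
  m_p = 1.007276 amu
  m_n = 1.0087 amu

0.359 amu

The nucleus contains 19 protons and 39 − 19 = 20 neutrons.
Σm = 19·m_p + 20·m_n = 19.138244 + 20.1740 = 39.312244 amu
Δm = 39.312244 − 38.953283 = 0.358961 amu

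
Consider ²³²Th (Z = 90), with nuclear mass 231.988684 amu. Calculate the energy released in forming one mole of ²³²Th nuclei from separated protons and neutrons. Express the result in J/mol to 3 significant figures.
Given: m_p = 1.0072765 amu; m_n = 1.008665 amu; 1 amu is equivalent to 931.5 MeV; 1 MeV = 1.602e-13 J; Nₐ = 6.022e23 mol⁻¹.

Z = 90, so N = A − Z = 232 − 90 = 142.
Mass of separated nucleons = 90(1.0072765) + 142(1.008665) = 90.6548850 + 143.230430 = 233.8853150 amu
Δm = 233.8853150 − 231.988684 = 1.8966310 amu
E_B = 1.8966310 × 931.5 = 1766.71 MeV
Per nucleus in joules: 1766.71 MeV × 1.602e-13 J/MeV = 2.8303e-10 J
Per mole: 2.8303e-10 J × 6.022e23 mol⁻¹ = 1.7044e+14 J/mol

1.70e+14 J/mol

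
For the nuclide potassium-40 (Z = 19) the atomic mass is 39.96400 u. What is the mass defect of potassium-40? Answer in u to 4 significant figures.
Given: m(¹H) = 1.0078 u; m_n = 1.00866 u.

0.3661 u

The nucleus contains 19 protons and 40 − 19 = 21 neutrons.
Total constituent mass: 19 × 1.0078 + 21 × 1.00866 = 40.33006 u
The mass defect is 40.33006 − 39.96400 = 0.36606 u.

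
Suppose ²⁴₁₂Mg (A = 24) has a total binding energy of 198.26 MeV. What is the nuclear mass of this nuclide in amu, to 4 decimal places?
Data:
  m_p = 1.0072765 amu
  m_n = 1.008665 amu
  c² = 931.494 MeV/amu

23.9785 amu

Mass defect = 198.26 MeV / (931.494 MeV/amu) = 0.212841 amu
Constituent mass = 12(1.0072765) + 12(1.008665) = 24.1912980 amu
Nuclear mass = 24.1912980 − 0.212841 = 23.9784570 amu ≈ 23.9785 amu (to 4 decimal places)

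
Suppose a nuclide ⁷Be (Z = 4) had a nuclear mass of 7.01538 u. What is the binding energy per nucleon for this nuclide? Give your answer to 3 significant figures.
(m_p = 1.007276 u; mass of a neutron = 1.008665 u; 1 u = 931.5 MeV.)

5.29 MeV/nucleon

Mass of separated nucleons = 4(1.007276) + 3(1.008665) = 4.029104 + 3.025995 = 7.055099 u
Δm = 7.055099 − 7.01538 = 0.039719 u
E_B = 0.039719 × 931.5 = 36.9982 MeV
Dividing by A = 7 gives 5.285 MeV per nucleon.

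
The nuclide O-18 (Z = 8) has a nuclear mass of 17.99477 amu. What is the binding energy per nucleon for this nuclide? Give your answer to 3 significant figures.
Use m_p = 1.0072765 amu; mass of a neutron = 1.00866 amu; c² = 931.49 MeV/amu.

Mass of separated nucleons = 8(1.0072765) + 10(1.00866) = 8.0582120 + 10.08660 = 18.1448120 amu
The mass defect is 18.1448120 − 17.99477 = 0.1500420 amu.
Converting to energy: 0.1500420 amu × 931.49 MeV/amu = 139.763 MeV
Dividing by A = 18 gives 7.7646 MeV per nucleon.

7.76 MeV/nucleon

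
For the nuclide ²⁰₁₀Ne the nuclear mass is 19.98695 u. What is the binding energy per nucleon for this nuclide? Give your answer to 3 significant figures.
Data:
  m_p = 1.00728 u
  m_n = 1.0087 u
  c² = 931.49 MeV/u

8.05 MeV/nucleon

The nucleus contains 10 protons and 20 − 10 = 10 neutrons.
Mass of separated nucleons = 10(1.00728) + 10(1.0087) = 10.07280 + 10.0870 = 20.15980 u
The mass defect is 20.15980 − 19.98695 = 0.17285 u.
E_B = 0.17285 × 931.49 = 161.008 MeV
Per nucleon: 161.008 / 20 = 8.050 MeV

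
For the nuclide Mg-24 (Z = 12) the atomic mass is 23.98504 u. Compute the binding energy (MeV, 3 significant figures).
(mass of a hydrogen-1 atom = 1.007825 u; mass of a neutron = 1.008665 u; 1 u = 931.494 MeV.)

198 MeV

The nucleus contains 12 protons and 24 − 12 = 12 neutrons.
Mass of separated nucleons = 12(1.007825) + 12(1.008665) = 12.093900 + 12.103980 = 24.197880 u
Mass defect Δm = 24.197880 − 23.98504 = 0.212840 u
E_B = 0.212840 × 931.494 = 198.259 MeV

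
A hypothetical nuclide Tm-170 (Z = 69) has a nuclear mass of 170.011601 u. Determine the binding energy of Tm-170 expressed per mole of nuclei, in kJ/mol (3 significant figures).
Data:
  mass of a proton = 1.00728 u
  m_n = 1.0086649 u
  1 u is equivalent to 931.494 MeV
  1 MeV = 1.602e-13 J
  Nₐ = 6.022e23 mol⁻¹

With 69 protons and 101 neutrons (A = 170):
Mass of separated nucleons = 69(1.00728) + 101(1.0086649) = 69.50232 + 101.8751549 = 171.3774749 u
The mass defect is 171.3774749 − 170.011601 = 1.3658739 u.
E_B = 1.3658739 × 931.494 = 1272.30 MeV
Per nucleus in joules: 1272.30 MeV × 1.602e-13 J/MeV = 2.0382e-10 J
Per mole: 2.0382e-10 J × 6.022e23 mol⁻¹ = 1.2274e+14 J/mol

1.23e+11 kJ/mol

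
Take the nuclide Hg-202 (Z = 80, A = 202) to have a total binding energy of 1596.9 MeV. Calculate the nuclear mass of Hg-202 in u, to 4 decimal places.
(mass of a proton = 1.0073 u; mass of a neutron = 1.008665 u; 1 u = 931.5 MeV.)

Mass defect = 1596.9 MeV / (931.5 MeV/u) = 1.714332 u
Constituent mass = 80(1.0073) + 122(1.008665) = 203.641130 u
Nuclear mass = 203.641130 − 1.714332 = 201.926798 u ≈ 201.9268 u (to 4 decimal places)

201.9268 u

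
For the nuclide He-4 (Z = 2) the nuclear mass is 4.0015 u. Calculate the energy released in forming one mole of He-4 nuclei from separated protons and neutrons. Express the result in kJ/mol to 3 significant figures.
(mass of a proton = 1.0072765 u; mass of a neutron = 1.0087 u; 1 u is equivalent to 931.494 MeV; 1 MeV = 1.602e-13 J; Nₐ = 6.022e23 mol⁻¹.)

Σm = 2·m_p + 2·m_n = 2.0145530 + 2.0174 = 4.0319530 u
Mass defect Δm = 4.0319530 − 4.0015 = 0.0304530 u
Binding energy = Δm·c² = 0.0304530 × 931.494 MeV/u = 28.3668 MeV
Per nucleus in joules: 28.3668 MeV × 1.602e-13 J/MeV = 4.5444e-12 J
Per mole: 4.5444e-12 J × 6.022e23 mol⁻¹ = 2.7366e+12 J/mol

2.74e+09 kJ/mol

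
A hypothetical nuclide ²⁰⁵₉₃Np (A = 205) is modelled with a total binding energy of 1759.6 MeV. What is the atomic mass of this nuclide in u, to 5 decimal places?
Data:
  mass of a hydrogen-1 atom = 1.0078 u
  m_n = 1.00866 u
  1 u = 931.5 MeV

Mass defect = 1759.6 MeV / (931.5 MeV/u) = 1.8889962 u
Constituent mass = 93(1.0078) + 112(1.00866) = 206.69532 u
Atomic mass = 206.69532 − 1.8889962 = 204.8063238 u ≈ 204.80632 u (to 5 decimal places)

204.80632 u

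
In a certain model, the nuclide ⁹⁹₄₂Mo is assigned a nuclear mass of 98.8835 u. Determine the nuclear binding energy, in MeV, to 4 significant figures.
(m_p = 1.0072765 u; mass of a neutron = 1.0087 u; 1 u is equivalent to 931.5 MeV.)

Total constituent mass: 42 × 1.0072765 + 57 × 1.0087 = 99.8015130 u
Mass defect Δm = 99.8015130 − 98.8835 = 0.9180130 u
Converting to energy: 0.9180130 u × 931.5 MeV/u = 855.129 MeV

855.1 MeV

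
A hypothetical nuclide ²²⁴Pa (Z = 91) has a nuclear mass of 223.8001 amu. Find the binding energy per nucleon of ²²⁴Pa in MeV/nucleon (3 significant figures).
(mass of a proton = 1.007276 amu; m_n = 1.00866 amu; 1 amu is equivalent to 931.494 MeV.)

With 91 protons and 133 neutrons (A = 224):
Mass of separated nucleons = 91(1.007276) + 133(1.00866) = 91.662116 + 134.15178 = 225.813896 amu
Mass defect Δm = 225.813896 − 223.8001 = 2.013796 amu
Converting to energy: 2.013796 amu × 931.494 MeV/amu = 1875.84 MeV
Per nucleon: 1875.84 / 224 = 8.374 MeV

8.37 MeV/nucleon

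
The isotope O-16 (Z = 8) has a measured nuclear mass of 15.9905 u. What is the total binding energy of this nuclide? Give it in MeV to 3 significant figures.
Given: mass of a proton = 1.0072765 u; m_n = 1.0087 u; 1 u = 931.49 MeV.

128 MeV

Total constituent mass: 8 × 1.0072765 + 8 × 1.0087 = 16.1278120 u
Δm = 16.1278120 − 15.9905 = 0.1373120 u
E_B = 0.1373120 × 931.49 = 127.905 MeV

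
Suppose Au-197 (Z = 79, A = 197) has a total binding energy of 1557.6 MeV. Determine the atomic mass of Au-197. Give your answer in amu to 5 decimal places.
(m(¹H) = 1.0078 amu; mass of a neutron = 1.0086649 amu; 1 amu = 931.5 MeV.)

Mass defect = 1557.6 MeV / (931.5 MeV/amu) = 1.6721417 amu
Constituent mass = 79(1.0078) + 118(1.0086649) = 198.6386582 amu
Atomic mass = 198.6386582 − 1.6721417 = 196.9665165 amu ≈ 196.96652 amu (to 5 decimal places)

196.96652 amu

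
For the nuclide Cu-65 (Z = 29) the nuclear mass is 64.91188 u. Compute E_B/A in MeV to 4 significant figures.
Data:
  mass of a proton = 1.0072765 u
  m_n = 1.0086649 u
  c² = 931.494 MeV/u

Total constituent mass: 29 × 1.0072765 + 36 × 1.0086649 = 65.5229549 u
The mass defect is 65.5229549 − 64.91188 = 0.6110749 u.
E_B = 0.6110749 × 931.494 = 569.213 MeV
Per nucleon: 569.213 / 65 = 8.757 MeV

8.757 MeV/nucleon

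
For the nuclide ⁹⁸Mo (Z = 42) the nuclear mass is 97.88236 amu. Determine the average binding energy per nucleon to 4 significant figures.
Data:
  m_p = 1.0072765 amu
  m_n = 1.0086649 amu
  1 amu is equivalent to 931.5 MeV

With 42 protons and 56 neutrons (A = 98):
Total constituent mass: 42 × 1.0072765 + 56 × 1.0086649 = 98.7908474 amu
The mass defect is 98.7908474 − 97.88236 = 0.9084874 amu.
Binding energy = Δm·c² = 0.9084874 × 931.5 MeV/amu = 846.256 MeV
Dividing by A = 98 gives 8.635 MeV per nucleon.

8.635 MeV/nucleon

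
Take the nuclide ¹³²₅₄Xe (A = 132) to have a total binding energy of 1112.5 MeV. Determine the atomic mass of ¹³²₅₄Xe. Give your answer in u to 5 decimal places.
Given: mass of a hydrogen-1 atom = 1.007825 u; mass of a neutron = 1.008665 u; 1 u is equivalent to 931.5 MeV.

Mass defect = 1112.5 MeV / (931.5 MeV/u) = 1.1943103 u
Constituent mass = 54(1.007825) + 78(1.008665) = 133.098420 u
Atomic mass = 133.098420 − 1.1943103 = 131.9041097 u ≈ 131.90411 u (to 5 decimal places)

131.90411 u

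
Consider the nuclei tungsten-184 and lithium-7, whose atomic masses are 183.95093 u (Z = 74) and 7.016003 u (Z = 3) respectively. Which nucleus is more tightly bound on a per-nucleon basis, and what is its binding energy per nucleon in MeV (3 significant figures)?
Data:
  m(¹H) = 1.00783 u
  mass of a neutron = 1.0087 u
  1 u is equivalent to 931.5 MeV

tungsten-184: Σm = 74(1.00783) + 110(1.0087) = 185.53642 u; Δm = 1.58549 u; E_B = 1476.9 MeV; E_B/A = 8.027 MeV
lithium-7: Σm = 3(1.00783) + 4(1.0087) = 7.05829 u; Δm = 0.042287 u; E_B = 39.390 MeV; E_B/A = 5.627 MeV
tungsten-184 has the higher binding energy per nucleon, so it is the more tightly bound nucleus.

tungsten-184; 8.03 MeV/nucleon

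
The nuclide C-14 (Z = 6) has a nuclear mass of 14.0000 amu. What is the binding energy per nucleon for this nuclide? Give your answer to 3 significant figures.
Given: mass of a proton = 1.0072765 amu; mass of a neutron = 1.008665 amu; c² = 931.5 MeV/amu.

7.52 MeV/nucleon

Z = 6, so N = A − Z = 14 − 6 = 8.
Σm = 6·m_p + 8·m_n = 6.0436590 + 8.069320 = 14.1129790 amu
Δm = 14.1129790 − 14.0000 = 0.1129790 amu
Converting to energy: 0.1129790 amu × 931.5 MeV/amu = 105.240 MeV
Dividing by A = 14 gives 7.517 MeV per nucleon.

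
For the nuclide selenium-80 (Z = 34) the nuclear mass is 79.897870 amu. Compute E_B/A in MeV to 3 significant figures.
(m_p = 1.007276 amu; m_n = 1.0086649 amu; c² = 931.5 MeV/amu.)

Total constituent mass: 34 × 1.007276 + 46 × 1.0086649 = 80.6459694 amu
Δm = 80.6459694 − 79.897870 = 0.7480994 amu
Binding energy = Δm·c² = 0.7480994 × 931.5 MeV/amu = 696.855 MeV
Per nucleon: 696.855 / 80 = 8.711 MeV

8.71 MeV/nucleon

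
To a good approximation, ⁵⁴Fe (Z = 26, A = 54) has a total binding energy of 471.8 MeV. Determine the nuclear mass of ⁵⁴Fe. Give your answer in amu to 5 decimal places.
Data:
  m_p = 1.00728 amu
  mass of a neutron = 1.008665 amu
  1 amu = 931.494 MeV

53.92540 amu

Mass defect = 471.8 MeV / (931.494 MeV/amu) = 0.5064982 amu
Constituent mass = 26(1.00728) + 28(1.008665) = 54.431900 amu
Nuclear mass = 54.431900 − 0.5064982 = 53.9254018 amu ≈ 53.92540 amu (to 5 decimal places)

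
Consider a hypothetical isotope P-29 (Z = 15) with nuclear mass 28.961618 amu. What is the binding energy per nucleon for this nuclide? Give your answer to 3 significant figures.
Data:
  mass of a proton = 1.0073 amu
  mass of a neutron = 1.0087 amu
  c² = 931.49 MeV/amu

8.66 MeV/nucleon

Σm = 15·m_p + 14·m_n = 15.1095 + 14.1218 = 29.2313 amu
Δm = 29.2313 − 28.961618 = 0.269682 amu
Converting to energy: 0.269682 amu × 931.49 MeV/amu = 251.206 MeV
Dividing by A = 29 gives 8.662 MeV per nucleon.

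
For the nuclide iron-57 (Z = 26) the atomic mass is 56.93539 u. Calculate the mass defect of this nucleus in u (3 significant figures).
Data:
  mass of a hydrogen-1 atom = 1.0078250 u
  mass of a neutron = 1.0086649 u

Total constituent mass: 26 × 1.0078250 + 31 × 1.0086649 = 57.4720619 u
Mass defect Δm = 57.4720619 − 56.93539 = 0.5366719 u

0.537 u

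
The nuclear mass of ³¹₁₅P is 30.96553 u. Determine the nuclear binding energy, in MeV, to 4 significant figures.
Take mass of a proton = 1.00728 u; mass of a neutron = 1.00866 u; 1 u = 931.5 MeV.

262.9 MeV

With 15 protons and 16 neutrons (A = 31):
Σm = 15·m_p + 16·m_n = 15.10920 + 16.13856 = 31.24776 u
Mass defect Δm = 31.24776 − 30.96553 = 0.28223 u
Binding energy = Δm·c² = 0.28223 × 931.5 MeV/u = 262.897 MeV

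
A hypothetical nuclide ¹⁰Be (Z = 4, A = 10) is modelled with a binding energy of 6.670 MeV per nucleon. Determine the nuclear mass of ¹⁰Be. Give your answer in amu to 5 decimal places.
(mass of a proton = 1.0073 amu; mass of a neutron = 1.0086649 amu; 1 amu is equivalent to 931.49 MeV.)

Total binding energy = 10 × 6.670 = 66.700 MeV
Mass defect = 66.700 MeV / (931.49 MeV/amu) = 0.0716057 amu
Constituent mass = 4(1.0073) + 6(1.0086649) = 10.0811894 amu
Nuclear mass = 10.0811894 − 0.0716057 = 10.0095837 amu ≈ 10.00958 amu (to 5 decimal places)

10.00958 amu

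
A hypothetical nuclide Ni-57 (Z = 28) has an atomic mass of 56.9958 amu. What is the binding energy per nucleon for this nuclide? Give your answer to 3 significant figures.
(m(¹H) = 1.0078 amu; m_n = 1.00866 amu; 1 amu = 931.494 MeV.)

7.74 MeV/nucleon

Z = 28, so N = A − Z = 57 − 28 = 29.
Mass of separated nucleons = 28(1.0078) + 29(1.00866) = 28.2184 + 29.25114 = 57.46954 amu
The mass defect is 57.46954 − 56.9958 = 0.47374 amu.
Converting to energy: 0.47374 amu × 931.494 MeV/amu = 441.286 MeV
Dividing by A = 57 gives 7.742 MeV per nucleon.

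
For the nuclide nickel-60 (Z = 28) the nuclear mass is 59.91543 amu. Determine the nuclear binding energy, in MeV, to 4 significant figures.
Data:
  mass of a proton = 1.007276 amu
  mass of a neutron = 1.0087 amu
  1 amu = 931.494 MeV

527.9 MeV

Z = 28, so N = A − Z = 60 − 28 = 32.
Total constituent mass: 28 × 1.007276 + 32 × 1.0087 = 60.482128 amu
Mass defect Δm = 60.482128 − 59.91543 = 0.566698 amu
Binding energy = Δm·c² = 0.566698 × 931.494 MeV/amu = 527.876 MeV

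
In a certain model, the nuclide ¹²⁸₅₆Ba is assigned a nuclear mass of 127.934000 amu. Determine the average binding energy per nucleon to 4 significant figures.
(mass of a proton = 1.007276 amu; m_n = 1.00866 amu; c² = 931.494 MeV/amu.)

7.983 MeV/nucleon

Z = 56, so N = A − Z = 128 − 56 = 72.
Σm = 56·m_p + 72·m_n = 56.407456 + 72.62352 = 129.030976 amu
Mass defect Δm = 129.030976 − 127.934000 = 1.096976 amu
E_B = 1.096976 × 931.494 = 1021.83 MeV
BE/A = 1021.83 MeV / 128 = 7.983 MeV/nucleon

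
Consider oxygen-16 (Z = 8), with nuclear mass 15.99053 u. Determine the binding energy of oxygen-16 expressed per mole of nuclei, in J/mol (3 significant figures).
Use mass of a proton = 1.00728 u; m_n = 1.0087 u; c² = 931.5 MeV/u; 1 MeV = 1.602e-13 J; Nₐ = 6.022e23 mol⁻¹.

With 8 protons and 8 neutrons (A = 16):
Mass of separated nucleons = 8(1.00728) + 8(1.0087) = 8.05824 + 8.0696 = 16.12784 u
Mass defect Δm = 16.12784 − 15.99053 = 0.13731 u
Converting to energy: 0.13731 u × 931.5 MeV/u = 127.904 MeV
Per nucleus in joules: 127.904 MeV × 1.602e-13 J/MeV = 2.0490e-11 J
Per mole: 2.0490e-11 J × 6.022e23 mol⁻¹ = 1.2339e+13 J/mol

1.23e+13 J/mol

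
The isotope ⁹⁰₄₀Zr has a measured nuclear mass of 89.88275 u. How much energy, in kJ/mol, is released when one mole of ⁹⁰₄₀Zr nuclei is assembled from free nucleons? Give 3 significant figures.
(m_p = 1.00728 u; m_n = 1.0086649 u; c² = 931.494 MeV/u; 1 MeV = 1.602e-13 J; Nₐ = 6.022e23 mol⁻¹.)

Z = 40, so N = A − Z = 90 − 40 = 50.
Mass of separated nucleons = 40(1.00728) + 50(1.0086649) = 40.29120 + 50.4332450 = 90.7244450 u
The mass defect is 90.7244450 − 89.88275 = 0.8416950 u.
E_B = 0.8416950 × 931.494 = 784.034 MeV
Per nucleus in joules: 784.034 MeV × 1.602e-13 J/MeV = 1.2560e-10 J
Per mole: 1.2560e-10 J × 6.022e23 mol⁻¹ = 7.5636e+13 J/mol

7.56e+10 kJ/mol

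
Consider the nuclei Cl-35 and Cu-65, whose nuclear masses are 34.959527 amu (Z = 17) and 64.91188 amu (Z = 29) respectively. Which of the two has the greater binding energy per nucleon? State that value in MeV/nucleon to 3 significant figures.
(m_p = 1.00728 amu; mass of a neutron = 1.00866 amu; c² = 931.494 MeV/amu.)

Cl-35: Σm = 17(1.00728) + 18(1.00866) = 35.27964 amu; Δm = 0.320113 amu; E_B = 298.183 MeV; E_B/A = 8.520 MeV
Cu-65: Σm = 29(1.00728) + 36(1.00866) = 65.52288 amu; Δm = 0.61100 amu; E_B = 569.14 MeV; E_B/A = 8.756 MeV
Cu-65 has the higher binding energy per nucleon, so it is the more tightly bound nucleus.

Cu-65; 8.76 MeV/nucleon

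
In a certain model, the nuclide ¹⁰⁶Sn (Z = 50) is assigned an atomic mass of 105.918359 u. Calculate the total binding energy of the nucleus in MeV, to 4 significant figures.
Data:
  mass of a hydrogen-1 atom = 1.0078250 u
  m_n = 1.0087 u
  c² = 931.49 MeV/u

894.3 MeV

Σm = 50·m(¹H) + 56·m_n = 50.3912500 + 56.4872 = 106.8784500 u
The mass defect is 106.8784500 − 105.918359 = 0.9600910 u.
Converting to energy: 0.9600910 u × 931.49 MeV/u = 894.315 MeV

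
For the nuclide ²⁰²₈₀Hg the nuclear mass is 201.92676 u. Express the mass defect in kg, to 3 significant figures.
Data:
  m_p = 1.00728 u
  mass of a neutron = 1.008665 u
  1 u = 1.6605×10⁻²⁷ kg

2.84e-27 kg

With 80 protons and 122 neutrons (A = 202):
Σm = 80·m_p + 122·m_n = 80.58240 + 123.057130 = 203.639530 u
The mass defect is 203.639530 − 201.92676 = 1.712770 u.
In SI units: 1.712770 u × 1.6605×10⁻²⁷ kg/u = 2.8441e-27 kg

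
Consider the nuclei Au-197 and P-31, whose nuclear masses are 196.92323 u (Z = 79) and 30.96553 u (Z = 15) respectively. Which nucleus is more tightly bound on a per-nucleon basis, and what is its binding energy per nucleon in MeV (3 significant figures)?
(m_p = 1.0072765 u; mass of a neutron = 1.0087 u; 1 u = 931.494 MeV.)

Au-197: Σm = 79(1.0072765) + 118(1.0087) = 198.6014435 u; Δm = 1.6782135 u; E_B = 1563.2 MeV; E_B/A = 7.935 MeV
P-31: Σm = 15(1.0072765) + 16(1.0087) = 31.2483475 u; Δm = 0.2828175 u; E_B = 263.44 MeV; E_B/A = 8.498 MeV
P-31 has the higher binding energy per nucleon, so it is the more tightly bound nucleus.

P-31; 8.50 MeV/nucleon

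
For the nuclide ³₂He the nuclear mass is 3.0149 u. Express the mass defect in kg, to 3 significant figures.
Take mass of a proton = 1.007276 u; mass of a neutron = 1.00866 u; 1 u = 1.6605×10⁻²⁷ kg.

Mass of separated nucleons = 2(1.007276) + 1(1.00866) = 2.014552 + 1.00866 = 3.023212 u
Mass defect Δm = 3.023212 − 3.0149 = 0.008312 u
In SI units: 0.008312 u × 1.6605×10⁻²⁷ kg/u = 1.3802e-29 kg

1.38e-29 kg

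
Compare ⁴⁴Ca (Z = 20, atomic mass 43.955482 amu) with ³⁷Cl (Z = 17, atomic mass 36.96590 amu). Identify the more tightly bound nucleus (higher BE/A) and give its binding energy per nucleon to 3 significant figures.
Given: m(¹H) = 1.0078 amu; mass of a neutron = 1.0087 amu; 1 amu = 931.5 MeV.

⁴⁴Ca; 8.67 MeV/nucleon

⁴⁴Ca: Σm = 20(1.0078) + 24(1.0087) = 44.3648 amu; Δm = 0.409318 amu; E_B = 381.28 MeV; E_B/A = 8.665 MeV
³⁷Cl: Σm = 17(1.0078) + 20(1.0087) = 37.3066 amu; Δm = 0.34070 amu; E_B = 317.36 MeV; E_B/A = 8.577 MeV
⁴⁴Ca has the higher binding energy per nucleon, so it is the more tightly bound nucleus.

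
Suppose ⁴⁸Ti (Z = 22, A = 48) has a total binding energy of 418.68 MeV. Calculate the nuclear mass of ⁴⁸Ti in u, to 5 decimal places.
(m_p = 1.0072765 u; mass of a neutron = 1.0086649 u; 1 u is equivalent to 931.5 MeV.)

47.93590 u

Mass defect = 418.68 MeV / (931.5 MeV/u) = 0.4494686 u
Constituent mass = 22(1.0072765) + 26(1.0086649) = 48.3853704 u
Nuclear mass = 48.3853704 − 0.4494686 = 47.9359018 u ≈ 47.93590 u (to 5 decimal places)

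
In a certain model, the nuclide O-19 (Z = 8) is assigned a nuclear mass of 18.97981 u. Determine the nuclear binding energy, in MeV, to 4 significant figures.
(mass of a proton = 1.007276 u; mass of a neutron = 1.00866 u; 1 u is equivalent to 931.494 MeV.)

161.8 MeV

Z = 8, so N = A − Z = 19 − 8 = 11.
Total constituent mass: 8 × 1.007276 + 11 × 1.00866 = 19.153468 u
The mass defect is 19.153468 − 18.97981 = 0.173658 u.
Converting to energy: 0.173658 u × 931.494 MeV/u = 161.761 MeV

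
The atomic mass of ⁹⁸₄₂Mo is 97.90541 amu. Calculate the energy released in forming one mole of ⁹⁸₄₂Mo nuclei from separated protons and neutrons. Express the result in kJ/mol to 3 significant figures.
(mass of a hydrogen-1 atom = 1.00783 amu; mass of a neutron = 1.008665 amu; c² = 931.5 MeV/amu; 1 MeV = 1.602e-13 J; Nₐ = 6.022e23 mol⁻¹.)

Total constituent mass: 42 × 1.00783 + 56 × 1.008665 = 98.814100 amu
The mass defect is 98.814100 − 97.90541 = 0.908690 amu.
Converting to energy: 0.908690 amu × 931.5 MeV/amu = 846.445 MeV
Per nucleus in joules: 846.445 MeV × 1.602e-13 J/MeV = 1.3560e-10 J
Per mole: 1.3560e-10 J × 6.022e23 mol⁻¹ = 8.1658e+13 J/mol

8.17e+10 kJ/mol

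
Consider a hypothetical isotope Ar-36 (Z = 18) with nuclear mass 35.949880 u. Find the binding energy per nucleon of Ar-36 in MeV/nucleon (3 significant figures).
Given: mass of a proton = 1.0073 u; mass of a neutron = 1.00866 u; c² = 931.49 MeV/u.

8.73 MeV/nucleon

Z = 18, so N = A − Z = 36 − 18 = 18.
Σm = 18·m_p + 18·m_n = 18.1314 + 18.15588 = 36.28728 u
Δm = 36.28728 − 35.949880 = 0.337400 u
Binding energy = Δm·c² = 0.337400 × 931.49 MeV/u = 314.285 MeV
Per nucleon: 314.285 / 36 = 8.730 MeV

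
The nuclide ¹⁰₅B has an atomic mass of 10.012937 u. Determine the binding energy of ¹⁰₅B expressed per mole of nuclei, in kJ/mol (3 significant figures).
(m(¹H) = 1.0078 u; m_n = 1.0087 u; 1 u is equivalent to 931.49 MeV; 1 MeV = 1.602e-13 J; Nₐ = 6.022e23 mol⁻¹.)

The nucleus contains 5 protons and 10 − 5 = 5 neutrons.
Mass of separated nucleons = 5(1.0078) + 5(1.0087) = 5.0390 + 5.0435 = 10.0825 u
Mass defect Δm = 10.0825 − 10.012937 = 0.069563 u
Converting to energy: 0.069563 u × 931.49 MeV/u = 64.7972 MeV
Per nucleus in joules: 64.7972 MeV × 1.602e-13 J/MeV = 1.0381e-11 J
Per mole: 1.0381e-11 J × 6.022e23 mol⁻¹ = 6.2514e+12 J/mol

6.25e+09 kJ/mol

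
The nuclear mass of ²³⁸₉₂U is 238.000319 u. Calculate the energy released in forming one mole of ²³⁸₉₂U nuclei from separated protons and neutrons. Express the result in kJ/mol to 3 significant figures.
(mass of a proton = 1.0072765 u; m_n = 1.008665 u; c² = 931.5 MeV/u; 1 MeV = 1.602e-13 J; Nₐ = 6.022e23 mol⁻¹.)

With 92 protons and 146 neutrons (A = 238):
Mass of separated nucleons = 92(1.0072765) + 146(1.008665) = 92.6694380 + 147.265090 = 239.9345280 u
Mass defect Δm = 239.9345280 − 238.000319 = 1.9342090 u
Converting to energy: 1.9342090 u × 931.5 MeV/u = 1801.72 MeV
Per nucleus in joules: 1801.72 MeV × 1.602e-13 J/MeV = 2.8864e-10 J
Per mole: 2.8864e-10 J × 6.022e23 mol⁻¹ = 1.7382e+14 J/mol

1.74e+11 kJ/mol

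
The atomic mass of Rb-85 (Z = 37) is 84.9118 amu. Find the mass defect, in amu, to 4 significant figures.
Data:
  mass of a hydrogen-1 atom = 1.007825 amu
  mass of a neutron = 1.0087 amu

0.7953 amu

Z = 37, so N = A − Z = 85 − 37 = 48.
Mass of separated nucleons = 37(1.007825) + 48(1.0087) = 37.289525 + 48.4176 = 85.707125 amu
The mass defect is 85.707125 − 84.9118 = 0.795325 amu.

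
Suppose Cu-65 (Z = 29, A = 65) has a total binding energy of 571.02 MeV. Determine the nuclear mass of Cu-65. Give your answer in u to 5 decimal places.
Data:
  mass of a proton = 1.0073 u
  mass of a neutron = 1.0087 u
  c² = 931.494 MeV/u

64.91188 u

Mass defect = 571.02 MeV / (931.494 MeV/u) = 0.6130152 u
Constituent mass = 29(1.0073) + 36(1.0087) = 65.5249 u
Nuclear mass = 65.5249 − 0.6130152 = 64.9118848 u ≈ 64.91188 u (to 5 decimal places)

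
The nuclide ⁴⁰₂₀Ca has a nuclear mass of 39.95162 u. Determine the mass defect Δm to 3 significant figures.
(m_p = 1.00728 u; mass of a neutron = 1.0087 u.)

0.368 u

With 20 protons and 20 neutrons (A = 40):
Total constituent mass: 20 × 1.00728 + 20 × 1.0087 = 40.31960 u
The mass defect is 40.31960 − 39.95162 = 0.36798 u.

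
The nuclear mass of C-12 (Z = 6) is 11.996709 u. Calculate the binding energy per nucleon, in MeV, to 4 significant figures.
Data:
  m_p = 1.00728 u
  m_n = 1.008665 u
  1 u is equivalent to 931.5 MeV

7.682 MeV/nucleon

Mass of separated nucleons = 6(1.00728) + 6(1.008665) = 6.04368 + 6.051990 = 12.095670 u
Mass defect Δm = 12.095670 − 11.996709 = 0.098961 u
E_B = 0.098961 × 931.5 = 92.1822 MeV
Dividing by A = 12 gives 7.682 MeV per nucleon.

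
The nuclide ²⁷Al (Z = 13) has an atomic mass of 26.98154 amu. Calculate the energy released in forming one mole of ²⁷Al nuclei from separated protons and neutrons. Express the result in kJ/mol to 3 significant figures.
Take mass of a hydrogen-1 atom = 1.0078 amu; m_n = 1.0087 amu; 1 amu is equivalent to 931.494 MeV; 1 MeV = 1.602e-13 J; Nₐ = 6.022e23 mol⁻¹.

Z = 13, so N = A − Z = 27 − 13 = 14.
Mass of separated nucleons = 13(1.0078) + 14(1.0087) = 13.1014 + 14.1218 = 27.2232 amu
Δm = 27.2232 − 26.98154 = 0.24166 amu
E_B = 0.24166 × 931.494 = 225.105 MeV
Per nucleus in joules: 225.105 MeV × 1.602e-13 J/MeV = 3.6062e-11 J
Per mole: 3.6062e-11 J × 6.022e23 mol⁻¹ = 2.1717e+13 J/mol

2.17e+10 kJ/mol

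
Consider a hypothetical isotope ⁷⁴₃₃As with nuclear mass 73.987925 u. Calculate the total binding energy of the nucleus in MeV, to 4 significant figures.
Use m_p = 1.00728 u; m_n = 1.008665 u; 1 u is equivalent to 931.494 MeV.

Σm = 33·m_p + 41·m_n = 33.24024 + 41.355265 = 74.595505 u
Mass defect Δm = 74.595505 − 73.987925 = 0.607580 u
E_B = 0.607580 × 931.494 = 565.957 MeV

566.0 MeV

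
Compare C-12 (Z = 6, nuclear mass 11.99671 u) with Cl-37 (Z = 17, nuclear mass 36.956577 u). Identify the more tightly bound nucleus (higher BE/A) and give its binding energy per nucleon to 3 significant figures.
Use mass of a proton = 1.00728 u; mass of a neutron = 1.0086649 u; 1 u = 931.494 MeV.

C-12: Σm = 6(1.00728) + 6(1.0086649) = 12.0956694 u; Δm = 0.0989594 u; E_B = 92.180 MeV; E_B/A = 7.682 MeV
Cl-37: Σm = 17(1.00728) + 20(1.0086649) = 37.2970580 u; Δm = 0.3404810 u; E_B = 317.16 MeV; E_B/A = 8.572 MeV
Cl-37 has the higher binding energy per nucleon, so it is the more tightly bound nucleus.

Cl-37; 8.57 MeV/nucleon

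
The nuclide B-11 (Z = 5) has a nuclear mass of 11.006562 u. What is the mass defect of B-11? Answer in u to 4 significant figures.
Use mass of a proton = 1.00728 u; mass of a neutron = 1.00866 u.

Z = 5, so N = A − Z = 11 − 5 = 6.
Σm = 5·m_p + 6·m_n = 5.03640 + 6.05196 = 11.08836 u
The mass defect is 11.08836 − 11.006562 = 0.081798 u.

0.08180 u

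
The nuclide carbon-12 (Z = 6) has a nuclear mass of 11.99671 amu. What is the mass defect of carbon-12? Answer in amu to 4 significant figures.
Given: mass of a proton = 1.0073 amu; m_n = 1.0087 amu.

Z = 6, so N = A − Z = 12 − 6 = 6.
Mass of separated nucleons = 6(1.0073) + 6(1.0087) = 6.0438 + 6.0522 = 12.0960 amu
The mass defect is 12.0960 − 11.99671 = 0.09929 amu.

0.09929 amu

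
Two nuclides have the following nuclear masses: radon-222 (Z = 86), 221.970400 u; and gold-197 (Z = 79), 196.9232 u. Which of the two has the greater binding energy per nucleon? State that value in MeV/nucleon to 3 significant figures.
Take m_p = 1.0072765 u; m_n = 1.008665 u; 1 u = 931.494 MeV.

gold-197; 7.92 MeV/nucleon

radon-222: Σm = 86(1.0072765) + 136(1.008665) = 223.8042190 u; Δm = 1.8338190 u; E_B = 1708.2 MeV; E_B/A = 7.6946 MeV
gold-197: Σm = 79(1.0072765) + 118(1.008665) = 198.5973135 u; Δm = 1.6741135 u; E_B = 1559.4 MeV; E_B/A = 7.916 MeV
gold-197 has the higher binding energy per nucleon, so it is the more tightly bound nucleus.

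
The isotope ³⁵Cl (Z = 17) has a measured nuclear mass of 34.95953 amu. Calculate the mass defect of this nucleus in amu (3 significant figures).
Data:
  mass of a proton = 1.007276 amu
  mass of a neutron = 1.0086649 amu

0.320 amu

With 17 protons and 18 neutrons (A = 35):
Mass of separated nucleons = 17(1.007276) + 18(1.0086649) = 17.123692 + 18.1559682 = 35.2796602 amu
The mass defect is 35.2796602 − 34.95953 = 0.3201302 amu.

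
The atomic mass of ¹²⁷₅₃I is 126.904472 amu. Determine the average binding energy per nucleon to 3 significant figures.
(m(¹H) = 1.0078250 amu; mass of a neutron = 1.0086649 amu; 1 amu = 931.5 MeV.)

8.45 MeV/nucleon

With 53 protons and 74 neutrons (A = 127):
Σm = 53·m(¹H) + 74·m_n = 53.4147250 + 74.6412026 = 128.0559276 amu
The mass defect is 128.0559276 − 126.904472 = 1.1514556 amu.
Converting to energy: 1.1514556 amu × 931.5 MeV/amu = 1072.58 MeV
Dividing by A = 127 gives 8.446 MeV per nucleon.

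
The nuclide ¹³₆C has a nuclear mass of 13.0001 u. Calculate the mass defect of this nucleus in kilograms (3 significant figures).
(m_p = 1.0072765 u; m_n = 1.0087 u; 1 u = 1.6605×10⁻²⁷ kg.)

Σm = 6·m_p + 7·m_n = 6.0436590 + 7.0609 = 13.1045590 u
Δm = 13.1045590 − 13.0001 = 0.1044590 u
In SI units: 0.1044590 u × 1.6605×10⁻²⁷ kg/u = 1.7345e-28 kg

1.73e-28 kg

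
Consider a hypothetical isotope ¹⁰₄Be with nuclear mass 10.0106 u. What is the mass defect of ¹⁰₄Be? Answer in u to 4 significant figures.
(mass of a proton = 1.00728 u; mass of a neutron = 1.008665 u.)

0.07051 u

Z = 4, so N = A − Z = 10 − 4 = 6.
Total constituent mass: 4 × 1.00728 + 6 × 1.008665 = 10.081110 u
Mass defect Δm = 10.081110 − 10.0106 = 0.070510 u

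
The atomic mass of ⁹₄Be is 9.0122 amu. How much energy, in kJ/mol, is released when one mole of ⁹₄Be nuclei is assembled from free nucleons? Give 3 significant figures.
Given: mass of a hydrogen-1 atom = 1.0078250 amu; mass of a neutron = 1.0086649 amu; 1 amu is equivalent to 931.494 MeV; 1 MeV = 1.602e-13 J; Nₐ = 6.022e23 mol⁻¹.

With 4 protons and 5 neutrons (A = 9):
Total constituent mass: 4 × 1.0078250 + 5 × 1.0086649 = 9.0746245 amu
Δm = 9.0746245 − 9.0122 = 0.0624245 amu
Binding energy = Δm·c² = 0.0624245 × 931.494 MeV/amu = 58.1480 MeV
Per nucleus in joules: 58.1480 MeV × 1.602e-13 J/MeV = 9.3153e-12 J
Per mole: 9.3153e-12 J × 6.022e23 mol⁻¹ = 5.6097e+12 J/mol

5.61e+09 kJ/mol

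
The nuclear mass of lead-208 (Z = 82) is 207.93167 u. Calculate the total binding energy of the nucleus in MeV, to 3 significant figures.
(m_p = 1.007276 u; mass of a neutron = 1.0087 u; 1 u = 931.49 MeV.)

Mass of separated nucleons = 82(1.007276) + 126(1.0087) = 82.596632 + 127.0962 = 209.692832 u
Δm = 209.692832 − 207.93167 = 1.761162 u
Converting to energy: 1.761162 u × 931.49 MeV/u = 1640.50 MeV

1640 MeV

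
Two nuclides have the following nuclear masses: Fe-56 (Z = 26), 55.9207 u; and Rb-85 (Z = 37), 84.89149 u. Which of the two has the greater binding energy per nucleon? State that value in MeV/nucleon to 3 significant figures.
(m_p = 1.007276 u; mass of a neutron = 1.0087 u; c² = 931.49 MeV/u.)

Fe-56: Σm = 26(1.007276) + 30(1.0087) = 56.450176 u; Δm = 0.529476 u; E_B = 493.20 MeV; E_B/A = 8.807 MeV
Rb-85: Σm = 37(1.007276) + 48(1.0087) = 85.686812 u; Δm = 0.795322 u; E_B = 740.83 MeV; E_B/A = 8.716 MeV
Fe-56 has the higher binding energy per nucleon, so it is the more tightly bound nucleus.

Fe-56; 8.81 MeV/nucleon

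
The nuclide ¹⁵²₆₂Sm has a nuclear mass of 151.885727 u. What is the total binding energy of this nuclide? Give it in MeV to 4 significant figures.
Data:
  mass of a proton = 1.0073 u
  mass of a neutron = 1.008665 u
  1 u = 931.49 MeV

1254 MeV

The nucleus contains 62 protons and 152 − 62 = 90 neutrons.
Σm = 62·m_p + 90·m_n = 62.4526 + 90.779850 = 153.232450 u
Δm = 153.232450 − 151.885727 = 1.346723 u
Converting to energy: 1.346723 u × 931.49 MeV/u = 1254.46 MeV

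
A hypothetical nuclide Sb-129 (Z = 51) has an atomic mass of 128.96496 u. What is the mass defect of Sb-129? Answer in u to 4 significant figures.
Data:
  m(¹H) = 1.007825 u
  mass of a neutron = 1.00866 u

1.110 u

Z = 51, so N = A − Z = 129 − 51 = 78.
Mass of separated nucleons = 51(1.007825) + 78(1.00866) = 51.399075 + 78.67548 = 130.074555 u
Mass defect Δm = 130.074555 − 128.96496 = 1.109595 u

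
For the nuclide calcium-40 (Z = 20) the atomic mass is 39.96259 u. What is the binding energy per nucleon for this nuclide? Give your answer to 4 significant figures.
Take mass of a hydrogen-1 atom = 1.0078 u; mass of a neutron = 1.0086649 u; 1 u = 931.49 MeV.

8.540 MeV/nucleon

Σm = 20·m(¹H) + 20·m_n = 20.1560 + 20.1732980 = 40.3292980 u
The mass defect is 40.3292980 − 39.96259 = 0.3667080 u.
Binding energy = Δm·c² = 0.3667080 × 931.49 MeV/u = 341.585 MeV
BE/A = 341.585 MeV / 40 = 8.540 MeV/nucleon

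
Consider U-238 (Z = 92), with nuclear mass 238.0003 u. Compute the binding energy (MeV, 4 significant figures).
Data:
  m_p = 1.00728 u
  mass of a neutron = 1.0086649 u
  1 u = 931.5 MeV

1802 MeV

The nucleus contains 92 protons and 238 − 92 = 146 neutrons.
Total constituent mass: 92 × 1.00728 + 146 × 1.0086649 = 239.9348354 u
Δm = 239.9348354 − 238.0003 = 1.9345354 u
Binding energy = Δm·c² = 1.9345354 × 931.5 MeV/u = 1802.02 MeV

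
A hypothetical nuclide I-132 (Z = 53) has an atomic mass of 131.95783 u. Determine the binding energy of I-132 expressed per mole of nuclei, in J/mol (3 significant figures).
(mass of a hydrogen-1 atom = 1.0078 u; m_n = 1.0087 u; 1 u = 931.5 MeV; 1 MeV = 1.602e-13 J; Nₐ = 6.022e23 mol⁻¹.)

Σm = 53·m(¹H) + 79·m_n = 53.4134 + 79.6873 = 133.1007 u
Mass defect Δm = 133.1007 − 131.95783 = 1.14287 u
E_B = 1.14287 × 931.5 = 1064.58 MeV
Per nucleus in joules: 1064.58 MeV × 1.602e-13 J/MeV = 1.7055e-10 J
Per mole: 1.7055e-10 J × 6.022e23 mol⁻¹ = 1.0271e+14 J/mol

1.03e+14 J/mol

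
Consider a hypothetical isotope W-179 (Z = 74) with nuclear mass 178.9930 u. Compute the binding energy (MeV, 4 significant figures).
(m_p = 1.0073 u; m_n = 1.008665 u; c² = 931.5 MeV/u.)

1357 MeV

Z = 74, so N = A − Z = 179 − 74 = 105.
Total constituent mass: 74 × 1.0073 + 105 × 1.008665 = 180.450025 u
Mass defect Δm = 180.450025 − 178.9930 = 1.457025 u
E_B = 1.457025 × 931.5 = 1357.22 MeV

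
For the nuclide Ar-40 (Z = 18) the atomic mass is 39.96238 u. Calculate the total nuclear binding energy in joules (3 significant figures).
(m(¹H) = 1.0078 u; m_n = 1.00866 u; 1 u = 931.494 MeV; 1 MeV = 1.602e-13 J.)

The nucleus contains 18 protons and 40 − 18 = 22 neutrons.
Total constituent mass: 18 × 1.0078 + 22 × 1.00866 = 40.33092 u
Mass defect Δm = 40.33092 − 39.96238 = 0.36854 u
E_B = 0.36854 × 931.494 = 343.293 MeV
In joules: 343.293 MeV × 1.602e-13 J/MeV = 5.4996e-11 J

5.50e-11 J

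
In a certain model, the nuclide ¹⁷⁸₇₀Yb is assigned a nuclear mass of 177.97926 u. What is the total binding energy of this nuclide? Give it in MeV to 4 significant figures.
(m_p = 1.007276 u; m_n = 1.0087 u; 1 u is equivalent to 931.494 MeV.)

1369 MeV

With 70 protons and 108 neutrons (A = 178):
Σm = 70·m_p + 108·m_n = 70.509320 + 108.9396 = 179.448920 u
Δm = 179.448920 − 177.97926 = 1.469660 u
Converting to energy: 1.469660 u × 931.494 MeV/u = 1368.98 MeV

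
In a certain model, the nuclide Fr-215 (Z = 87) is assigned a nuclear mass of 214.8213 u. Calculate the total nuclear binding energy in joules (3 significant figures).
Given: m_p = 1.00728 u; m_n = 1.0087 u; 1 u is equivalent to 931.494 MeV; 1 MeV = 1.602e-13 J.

The nucleus contains 87 protons and 215 − 87 = 128 neutrons.
Σm = 87·m_p + 128·m_n = 87.63336 + 129.1136 = 216.74696 u
The mass defect is 216.74696 − 214.8213 = 1.92566 u.
E_B = 1.92566 × 931.494 = 1793.74 MeV
In joules: 1793.74 MeV × 1.602e-13 J/MeV = 2.8736e-10 J

2.87e-10 J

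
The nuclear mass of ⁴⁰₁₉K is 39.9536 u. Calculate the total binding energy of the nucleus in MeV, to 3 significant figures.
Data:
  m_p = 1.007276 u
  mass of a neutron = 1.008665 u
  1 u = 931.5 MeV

Total constituent mass: 19 × 1.007276 + 21 × 1.008665 = 40.320209 u
The mass defect is 40.320209 − 39.9536 = 0.366609 u.
E_B = 0.366609 × 931.5 = 341.496 MeV

341 MeV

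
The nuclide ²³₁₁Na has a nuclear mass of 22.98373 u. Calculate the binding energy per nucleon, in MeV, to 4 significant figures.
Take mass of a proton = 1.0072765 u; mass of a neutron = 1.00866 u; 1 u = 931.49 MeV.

With 11 protons and 12 neutrons (A = 23):
Total constituent mass: 11 × 1.0072765 + 12 × 1.00866 = 23.1839615 u
Mass defect Δm = 23.1839615 − 22.98373 = 0.2002315 u
Binding energy = Δm·c² = 0.2002315 × 931.49 MeV/u = 186.514 MeV
Per nucleon: 186.514 / 23 = 8.109 MeV

8.109 MeV/nucleon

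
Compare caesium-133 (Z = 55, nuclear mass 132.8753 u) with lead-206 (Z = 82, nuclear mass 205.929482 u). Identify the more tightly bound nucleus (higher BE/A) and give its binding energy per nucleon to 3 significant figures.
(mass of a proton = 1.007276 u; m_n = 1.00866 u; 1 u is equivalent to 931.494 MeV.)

caesium-133; 8.41 MeV/nucleon

caesium-133: Σm = 55(1.007276) + 78(1.00866) = 134.075660 u; Δm = 1.200360 u; E_B = 1118.1 MeV; E_B/A = 8.407 MeV
lead-206: Σm = 82(1.007276) + 124(1.00866) = 207.670472 u; Δm = 1.740990 u; E_B = 1621.7 MeV; E_B/A = 7.872 MeV
caesium-133 has the higher binding energy per nucleon, so it is the more tightly bound nucleus.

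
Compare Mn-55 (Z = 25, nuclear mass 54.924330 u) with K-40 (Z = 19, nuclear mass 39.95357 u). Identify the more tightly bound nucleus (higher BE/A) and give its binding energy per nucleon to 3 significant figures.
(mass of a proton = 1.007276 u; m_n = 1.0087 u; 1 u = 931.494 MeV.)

Mn-55; 8.78 MeV/nucleon

Mn-55: Σm = 25(1.007276) + 30(1.0087) = 55.442900 u; Δm = 0.518570 u; E_B = 483.04 MeV; E_B/A = 8.783 MeV
K-40: Σm = 19(1.007276) + 21(1.0087) = 40.320944 u; Δm = 0.367374 u; E_B = 342.21 MeV; E_B/A = 8.555 MeV
Mn-55 has the higher binding energy per nucleon, so it is the more tightly bound nucleus.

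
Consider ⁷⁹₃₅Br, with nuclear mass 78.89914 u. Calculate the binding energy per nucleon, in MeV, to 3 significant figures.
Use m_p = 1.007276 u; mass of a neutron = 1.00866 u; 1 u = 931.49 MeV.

8.68 MeV/nucleon

The nucleus contains 35 protons and 79 − 35 = 44 neutrons.
Mass of separated nucleons = 35(1.007276) + 44(1.00866) = 35.254660 + 44.38104 = 79.635700 u
Δm = 79.635700 − 78.89914 = 0.736560 u
Converting to energy: 0.736560 u × 931.49 MeV/u = 686.098 MeV
Per nucleon: 686.098 / 79 = 8.6848 MeV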